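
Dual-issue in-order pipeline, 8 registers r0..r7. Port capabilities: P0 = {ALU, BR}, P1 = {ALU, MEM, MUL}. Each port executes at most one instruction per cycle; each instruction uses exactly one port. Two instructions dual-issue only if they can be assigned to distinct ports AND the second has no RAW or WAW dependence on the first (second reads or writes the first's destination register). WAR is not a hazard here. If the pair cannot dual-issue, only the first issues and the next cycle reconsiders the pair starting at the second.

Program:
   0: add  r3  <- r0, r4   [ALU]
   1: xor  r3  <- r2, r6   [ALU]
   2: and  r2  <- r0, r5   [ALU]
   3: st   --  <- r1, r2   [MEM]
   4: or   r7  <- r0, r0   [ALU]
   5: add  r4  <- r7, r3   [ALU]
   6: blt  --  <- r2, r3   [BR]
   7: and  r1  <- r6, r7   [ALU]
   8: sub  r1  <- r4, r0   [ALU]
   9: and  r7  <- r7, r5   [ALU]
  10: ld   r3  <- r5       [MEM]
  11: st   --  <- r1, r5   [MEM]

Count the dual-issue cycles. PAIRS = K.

PAIRS = 4

0. add @i0  | WAW r3
1. xor+and @i1+i2  | 2-wide
2. st+or @i3+i4  | 2-wide
3. add+blt @i5+i6  | 2-wide
4. and @i7  | WAW r1
5. sub+and @i8+i9  | 2-wide
6. ld @i10  | no-port MEM/MEM
7. st @i11  | tail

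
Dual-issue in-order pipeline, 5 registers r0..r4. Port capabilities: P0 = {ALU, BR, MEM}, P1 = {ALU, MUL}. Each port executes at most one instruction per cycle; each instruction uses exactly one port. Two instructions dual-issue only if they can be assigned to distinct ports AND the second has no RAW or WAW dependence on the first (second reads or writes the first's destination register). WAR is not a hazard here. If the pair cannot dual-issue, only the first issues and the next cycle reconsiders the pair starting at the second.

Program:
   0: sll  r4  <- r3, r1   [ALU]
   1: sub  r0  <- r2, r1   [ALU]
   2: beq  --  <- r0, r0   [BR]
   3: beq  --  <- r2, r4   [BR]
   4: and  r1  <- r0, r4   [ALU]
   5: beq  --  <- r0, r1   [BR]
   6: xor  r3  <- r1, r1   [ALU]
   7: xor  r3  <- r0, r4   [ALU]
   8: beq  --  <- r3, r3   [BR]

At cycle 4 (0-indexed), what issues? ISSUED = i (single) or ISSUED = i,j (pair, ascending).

ISSUED = 7

c0: i0+i1 sll sub  dual
c1: i2 beq  no-port BR/BR
c2: i3+i4 beq and  dual
c3: i5+i6 beq xor  dual
c4: i7 xor  RAW r3
c5: i8 beq  tail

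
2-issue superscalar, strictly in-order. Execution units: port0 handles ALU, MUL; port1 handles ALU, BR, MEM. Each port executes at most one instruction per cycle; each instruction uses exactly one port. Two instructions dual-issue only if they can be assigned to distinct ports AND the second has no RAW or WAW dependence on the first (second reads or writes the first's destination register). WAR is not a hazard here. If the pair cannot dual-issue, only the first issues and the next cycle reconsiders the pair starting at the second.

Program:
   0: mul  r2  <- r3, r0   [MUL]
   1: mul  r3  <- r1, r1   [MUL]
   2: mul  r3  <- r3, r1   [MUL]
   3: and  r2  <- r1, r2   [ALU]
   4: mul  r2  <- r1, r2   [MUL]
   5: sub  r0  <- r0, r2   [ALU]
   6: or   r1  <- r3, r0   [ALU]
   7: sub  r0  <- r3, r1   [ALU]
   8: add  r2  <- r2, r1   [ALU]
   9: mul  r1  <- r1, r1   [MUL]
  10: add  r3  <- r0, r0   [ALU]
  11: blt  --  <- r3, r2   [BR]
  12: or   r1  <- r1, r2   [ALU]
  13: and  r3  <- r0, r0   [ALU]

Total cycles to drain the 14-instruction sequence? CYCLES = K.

CYCLES = 10

  cy0 -> i0 (mul) no-port MUL/MUL
  cy1 -> i1 (mul) no-port MUL/MUL
  cy2 -> i2+i3 (mul;and) pair
  cy3 -> i4 (mul) RAW r2
  cy4 -> i5 (sub) RAW r0
  cy5 -> i6 (or) RAW r1
  cy6 -> i7+i8 (sub;add) pair
  cy7 -> i9+i10 (mul;add) pair
  cy8 -> i11+i12 (blt;or) pair
  cy9 -> i13 (and) tail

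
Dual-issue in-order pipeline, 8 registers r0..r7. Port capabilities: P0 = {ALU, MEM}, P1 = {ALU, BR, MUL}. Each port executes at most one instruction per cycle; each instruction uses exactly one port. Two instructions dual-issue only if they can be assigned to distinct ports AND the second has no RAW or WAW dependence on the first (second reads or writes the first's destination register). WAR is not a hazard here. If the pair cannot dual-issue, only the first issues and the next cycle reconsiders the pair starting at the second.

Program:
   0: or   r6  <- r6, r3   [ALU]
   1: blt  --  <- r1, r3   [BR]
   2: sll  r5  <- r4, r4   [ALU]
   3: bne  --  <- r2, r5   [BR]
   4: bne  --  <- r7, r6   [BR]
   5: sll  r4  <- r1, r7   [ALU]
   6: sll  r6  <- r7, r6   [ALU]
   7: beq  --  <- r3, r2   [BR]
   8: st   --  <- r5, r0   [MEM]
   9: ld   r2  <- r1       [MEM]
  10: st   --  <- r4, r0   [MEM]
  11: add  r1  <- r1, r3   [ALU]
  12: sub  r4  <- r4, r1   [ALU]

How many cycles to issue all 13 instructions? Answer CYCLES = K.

CYCLES = 9

c0: i0&i1 or.ALU blt.BR  pair
c1: i2 sll.ALU  RAW r5
c2: i3 bne.BR  no-port BR/BR
c3: i4&i5 bne.BR sll.ALU  pair
c4: i6&i7 sll.ALU beq.BR  pair
c5: i8 st.MEM  no-port MEM/MEM
c6: i9 ld.MEM  no-port MEM/MEM
c7: i10&i11 st.MEM add.ALU  pair
c8: i12 sub.ALU  tail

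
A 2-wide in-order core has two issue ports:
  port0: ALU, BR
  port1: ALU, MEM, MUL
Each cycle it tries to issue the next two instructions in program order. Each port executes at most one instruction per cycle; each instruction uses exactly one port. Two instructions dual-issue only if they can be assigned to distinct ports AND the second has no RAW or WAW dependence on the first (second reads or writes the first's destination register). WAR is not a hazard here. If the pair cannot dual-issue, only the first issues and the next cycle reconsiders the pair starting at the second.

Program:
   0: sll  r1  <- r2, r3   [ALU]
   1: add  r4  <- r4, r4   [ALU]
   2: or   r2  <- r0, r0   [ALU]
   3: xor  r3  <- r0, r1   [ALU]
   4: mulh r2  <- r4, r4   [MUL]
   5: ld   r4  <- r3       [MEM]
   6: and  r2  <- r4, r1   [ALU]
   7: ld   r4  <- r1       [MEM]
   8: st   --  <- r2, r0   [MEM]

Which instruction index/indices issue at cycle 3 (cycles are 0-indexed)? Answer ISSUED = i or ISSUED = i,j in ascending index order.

ISSUED = 5

c0: i0/i1 sll.ALU+add.ALU  dual
c1: i2/i3 or.ALU+xor.ALU  dual
c2: i4 mulh.MUL  no-port MUL/MEM
c3: i5 ld.MEM  RAW r4
c4: i6/i7 and.ALU+ld.MEM  dual
c5: i8 st.MEM  tail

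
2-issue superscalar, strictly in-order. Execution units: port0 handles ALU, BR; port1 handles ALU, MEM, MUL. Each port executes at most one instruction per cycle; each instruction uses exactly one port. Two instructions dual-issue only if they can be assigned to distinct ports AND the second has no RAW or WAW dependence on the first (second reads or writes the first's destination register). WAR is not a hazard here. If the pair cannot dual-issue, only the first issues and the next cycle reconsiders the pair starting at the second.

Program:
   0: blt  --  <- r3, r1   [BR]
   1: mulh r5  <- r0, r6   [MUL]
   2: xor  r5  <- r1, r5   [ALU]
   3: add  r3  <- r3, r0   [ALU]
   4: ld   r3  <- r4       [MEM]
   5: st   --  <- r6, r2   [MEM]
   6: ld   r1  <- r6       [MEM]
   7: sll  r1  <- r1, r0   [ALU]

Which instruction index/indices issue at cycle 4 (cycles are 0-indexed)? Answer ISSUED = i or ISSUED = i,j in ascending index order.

t=0 i0+i1:blt.BR mulh.MUL ; pair
t=1 i2+i3:xor.ALU add.ALU ; pair
t=2 i4:ld.MEM ; no-port MEM/MEM
t=3 i5:st.MEM ; no-port MEM/MEM
t=4 i6:ld.MEM ; RAW+WAW r1
t=5 i7:sll.ALU ; tail

ISSUED = 6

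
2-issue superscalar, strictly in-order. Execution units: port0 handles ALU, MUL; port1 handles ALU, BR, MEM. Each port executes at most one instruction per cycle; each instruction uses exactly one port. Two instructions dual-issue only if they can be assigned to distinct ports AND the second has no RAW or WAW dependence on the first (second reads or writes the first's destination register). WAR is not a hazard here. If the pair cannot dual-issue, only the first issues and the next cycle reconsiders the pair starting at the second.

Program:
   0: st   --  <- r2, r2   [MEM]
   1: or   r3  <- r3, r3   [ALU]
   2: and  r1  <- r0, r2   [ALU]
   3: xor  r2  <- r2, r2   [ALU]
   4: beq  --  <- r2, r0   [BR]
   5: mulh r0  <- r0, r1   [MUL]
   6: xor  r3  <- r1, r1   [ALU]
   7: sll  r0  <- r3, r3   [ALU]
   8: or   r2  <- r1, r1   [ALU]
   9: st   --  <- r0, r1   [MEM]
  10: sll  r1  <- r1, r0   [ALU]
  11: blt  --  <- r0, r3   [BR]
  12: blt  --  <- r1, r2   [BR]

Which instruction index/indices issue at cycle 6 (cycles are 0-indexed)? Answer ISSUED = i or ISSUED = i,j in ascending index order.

ISSUED = 11

t=0 i0+i1:st.MEM+or.ALU ; 2-wide
t=1 i2+i3:and.ALU+xor.ALU ; 2-wide
t=2 i4+i5:beq.BR+mulh.MUL ; 2-wide
t=3 i6:xor.ALU ; RAW r3
t=4 i7+i8:sll.ALU+or.ALU ; 2-wide
t=5 i9+i10:st.MEM+sll.ALU ; 2-wide
t=6 i11:blt.BR ; no-port BR/BR
t=7 i12:blt.BR ; tail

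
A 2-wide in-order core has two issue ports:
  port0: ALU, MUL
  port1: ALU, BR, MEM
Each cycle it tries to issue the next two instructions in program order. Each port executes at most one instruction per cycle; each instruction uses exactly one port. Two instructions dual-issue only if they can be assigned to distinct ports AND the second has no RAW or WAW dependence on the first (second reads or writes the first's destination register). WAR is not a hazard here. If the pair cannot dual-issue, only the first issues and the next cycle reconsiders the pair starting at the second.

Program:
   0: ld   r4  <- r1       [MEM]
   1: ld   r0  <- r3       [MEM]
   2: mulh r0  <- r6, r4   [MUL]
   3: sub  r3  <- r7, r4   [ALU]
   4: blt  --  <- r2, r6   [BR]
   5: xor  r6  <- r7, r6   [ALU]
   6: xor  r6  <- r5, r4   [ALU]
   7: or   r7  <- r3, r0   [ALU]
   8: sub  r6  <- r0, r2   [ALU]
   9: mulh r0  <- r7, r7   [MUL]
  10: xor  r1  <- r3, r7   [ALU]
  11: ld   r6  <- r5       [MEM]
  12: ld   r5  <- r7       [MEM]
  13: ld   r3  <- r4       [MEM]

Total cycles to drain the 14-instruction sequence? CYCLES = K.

CYCLES = 9

  cy0 -> i0 (ld) no-port MEM/MEM
  cy1 -> i1 (ld) WAW r0
  cy2 -> i2&i3 (mulh;sub) 2-wide
  cy3 -> i4&i5 (blt;xor) 2-wide
  cy4 -> i6&i7 (xor;or) 2-wide
  cy5 -> i8&i9 (sub;mulh) 2-wide
  cy6 -> i10&i11 (xor;ld) 2-wide
  cy7 -> i12 (ld) no-port MEM/MEM
  cy8 -> i13 (ld) tail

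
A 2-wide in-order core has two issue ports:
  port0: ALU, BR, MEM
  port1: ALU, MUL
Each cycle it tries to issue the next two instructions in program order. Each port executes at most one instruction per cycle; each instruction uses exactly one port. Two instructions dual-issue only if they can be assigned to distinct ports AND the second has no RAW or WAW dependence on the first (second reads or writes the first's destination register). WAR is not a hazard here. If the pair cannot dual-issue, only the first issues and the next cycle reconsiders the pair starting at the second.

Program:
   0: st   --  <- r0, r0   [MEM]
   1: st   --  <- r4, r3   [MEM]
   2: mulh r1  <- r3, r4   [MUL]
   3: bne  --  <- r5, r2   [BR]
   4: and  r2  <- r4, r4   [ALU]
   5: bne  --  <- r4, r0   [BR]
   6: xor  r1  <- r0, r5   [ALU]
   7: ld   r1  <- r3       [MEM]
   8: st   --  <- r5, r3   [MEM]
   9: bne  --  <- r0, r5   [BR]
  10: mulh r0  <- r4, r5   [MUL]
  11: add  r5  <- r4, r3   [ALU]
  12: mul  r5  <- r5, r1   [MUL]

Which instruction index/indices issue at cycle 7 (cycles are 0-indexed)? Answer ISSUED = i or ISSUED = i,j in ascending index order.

[0] i0  st.MEM  -- no-port MEM/MEM
[1] i1,i2  st.MEM;mulh.MUL  -- dual
[2] i3,i4  bne.BR;and.ALU  -- dual
[3] i5,i6  bne.BR;xor.ALU  -- dual
[4] i7  ld.MEM  -- no-port MEM/MEM
[5] i8  st.MEM  -- no-port MEM/BR
[6] i9,i10  bne.BR;mulh.MUL  -- dual
[7] i11  add.ALU  -- RAW+WAW r5
[8] i12  mul.MUL  -- tail

ISSUED = 11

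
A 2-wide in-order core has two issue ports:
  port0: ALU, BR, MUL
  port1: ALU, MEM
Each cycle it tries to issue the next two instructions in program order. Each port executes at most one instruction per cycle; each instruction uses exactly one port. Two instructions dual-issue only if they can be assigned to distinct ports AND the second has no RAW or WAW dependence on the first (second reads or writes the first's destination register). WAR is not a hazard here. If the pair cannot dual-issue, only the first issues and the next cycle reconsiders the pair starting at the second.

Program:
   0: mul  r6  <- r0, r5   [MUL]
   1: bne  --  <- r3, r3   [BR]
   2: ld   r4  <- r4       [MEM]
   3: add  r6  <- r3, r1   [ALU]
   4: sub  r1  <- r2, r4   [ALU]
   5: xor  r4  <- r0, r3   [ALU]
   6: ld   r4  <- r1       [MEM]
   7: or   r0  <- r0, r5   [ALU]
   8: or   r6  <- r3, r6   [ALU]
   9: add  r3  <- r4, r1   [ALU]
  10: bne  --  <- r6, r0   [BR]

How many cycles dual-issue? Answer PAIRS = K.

[0] i0  mul  -- no-port MUL/BR
[1] i1+i2  bne+ld  -- 2-wide
[2] i3+i4  add+sub  -- 2-wide
[3] i5  xor  -- WAW r4
[4] i6+i7  ld+or  -- 2-wide
[5] i8+i9  or+add  -- 2-wide
[6] i10  bne  -- tail

PAIRS = 4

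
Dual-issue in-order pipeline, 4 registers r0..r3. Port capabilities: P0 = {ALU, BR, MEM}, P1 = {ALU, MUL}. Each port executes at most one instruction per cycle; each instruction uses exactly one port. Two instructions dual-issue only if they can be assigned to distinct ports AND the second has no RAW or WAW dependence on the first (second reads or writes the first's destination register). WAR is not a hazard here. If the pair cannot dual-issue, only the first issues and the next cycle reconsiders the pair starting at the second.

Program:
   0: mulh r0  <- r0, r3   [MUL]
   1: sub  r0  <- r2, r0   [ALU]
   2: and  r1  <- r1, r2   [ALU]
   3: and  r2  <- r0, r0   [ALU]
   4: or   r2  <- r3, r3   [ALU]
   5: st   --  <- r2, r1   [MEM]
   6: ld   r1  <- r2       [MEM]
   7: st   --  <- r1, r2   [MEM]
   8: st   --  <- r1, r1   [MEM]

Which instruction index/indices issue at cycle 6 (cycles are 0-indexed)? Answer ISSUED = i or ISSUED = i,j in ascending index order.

t=0 i0:mulh ; RAW+WAW r0
t=1 i1,i2:sub and ; 2-wide
t=2 i3:and ; WAW r2
t=3 i4:or ; RAW r2
t=4 i5:st ; no-port MEM/MEM
t=5 i6:ld ; no-port MEM/MEM
t=6 i7:st ; no-port MEM/MEM
t=7 i8:st ; tail

ISSUED = 7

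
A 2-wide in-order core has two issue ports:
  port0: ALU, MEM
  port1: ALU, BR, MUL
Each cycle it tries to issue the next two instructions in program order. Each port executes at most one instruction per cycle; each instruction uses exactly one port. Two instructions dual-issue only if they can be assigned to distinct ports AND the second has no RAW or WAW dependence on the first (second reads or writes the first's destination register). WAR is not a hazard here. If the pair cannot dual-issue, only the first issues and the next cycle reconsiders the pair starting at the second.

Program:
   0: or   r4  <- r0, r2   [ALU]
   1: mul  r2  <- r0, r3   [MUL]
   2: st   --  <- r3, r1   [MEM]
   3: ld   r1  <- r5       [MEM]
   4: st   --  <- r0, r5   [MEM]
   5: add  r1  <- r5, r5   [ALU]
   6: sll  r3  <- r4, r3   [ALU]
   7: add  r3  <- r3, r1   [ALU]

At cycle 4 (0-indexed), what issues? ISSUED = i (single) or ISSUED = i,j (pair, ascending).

ISSUED = 6

t=0 i0/i1:or.ALU+mul.MUL ; 2-wide
t=1 i2:st.MEM ; no-port MEM/MEM
t=2 i3:ld.MEM ; no-port MEM/MEM
t=3 i4/i5:st.MEM+add.ALU ; 2-wide
t=4 i6:sll.ALU ; RAW+WAW r3
t=5 i7:add.ALU ; tail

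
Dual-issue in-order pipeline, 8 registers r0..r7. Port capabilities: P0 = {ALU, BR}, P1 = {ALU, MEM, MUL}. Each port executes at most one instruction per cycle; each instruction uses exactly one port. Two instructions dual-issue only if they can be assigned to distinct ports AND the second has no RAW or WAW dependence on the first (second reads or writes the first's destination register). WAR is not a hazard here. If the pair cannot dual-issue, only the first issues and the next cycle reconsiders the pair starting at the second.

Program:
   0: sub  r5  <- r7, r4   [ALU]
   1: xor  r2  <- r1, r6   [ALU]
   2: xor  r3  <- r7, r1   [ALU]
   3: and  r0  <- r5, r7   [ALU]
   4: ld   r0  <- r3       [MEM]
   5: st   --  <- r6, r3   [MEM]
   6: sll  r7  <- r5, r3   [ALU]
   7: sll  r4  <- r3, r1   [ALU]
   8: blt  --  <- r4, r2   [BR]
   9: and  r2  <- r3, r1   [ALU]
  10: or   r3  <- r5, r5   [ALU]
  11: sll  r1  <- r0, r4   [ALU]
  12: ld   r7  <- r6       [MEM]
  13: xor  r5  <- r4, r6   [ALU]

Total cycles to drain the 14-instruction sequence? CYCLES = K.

CYCLES = 8

0. sub xor @i0/i1  | dual
1. xor and @i2/i3  | dual
2. ld @i4  | no-port MEM/MEM
3. st sll @i5/i6  | dual
4. sll @i7  | RAW r4
5. blt and @i8/i9  | dual
6. or sll @i10/i11  | dual
7. ld xor @i12/i13  | dual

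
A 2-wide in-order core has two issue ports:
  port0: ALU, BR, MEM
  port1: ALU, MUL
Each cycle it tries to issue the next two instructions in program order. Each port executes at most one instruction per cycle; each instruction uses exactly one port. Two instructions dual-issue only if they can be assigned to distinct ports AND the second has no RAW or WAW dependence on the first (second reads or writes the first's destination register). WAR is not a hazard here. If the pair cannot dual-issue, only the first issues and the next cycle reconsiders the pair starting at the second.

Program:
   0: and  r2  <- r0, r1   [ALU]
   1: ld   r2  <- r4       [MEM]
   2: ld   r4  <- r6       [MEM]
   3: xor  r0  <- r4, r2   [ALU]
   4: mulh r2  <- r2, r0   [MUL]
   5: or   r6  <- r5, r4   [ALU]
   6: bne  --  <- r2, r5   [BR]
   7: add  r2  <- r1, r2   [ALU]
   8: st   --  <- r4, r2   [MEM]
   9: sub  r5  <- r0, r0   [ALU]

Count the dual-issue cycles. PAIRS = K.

t=0 i0:and.ALU ; WAW r2
t=1 i1:ld.MEM ; no-port MEM/MEM
t=2 i2:ld.MEM ; RAW r4
t=3 i3:xor.ALU ; RAW r0
t=4 i4,i5:mulh.MUL or.ALU ; dual
t=5 i6,i7:bne.BR add.ALU ; dual
t=6 i8,i9:st.MEM sub.ALU ; dual

PAIRS = 3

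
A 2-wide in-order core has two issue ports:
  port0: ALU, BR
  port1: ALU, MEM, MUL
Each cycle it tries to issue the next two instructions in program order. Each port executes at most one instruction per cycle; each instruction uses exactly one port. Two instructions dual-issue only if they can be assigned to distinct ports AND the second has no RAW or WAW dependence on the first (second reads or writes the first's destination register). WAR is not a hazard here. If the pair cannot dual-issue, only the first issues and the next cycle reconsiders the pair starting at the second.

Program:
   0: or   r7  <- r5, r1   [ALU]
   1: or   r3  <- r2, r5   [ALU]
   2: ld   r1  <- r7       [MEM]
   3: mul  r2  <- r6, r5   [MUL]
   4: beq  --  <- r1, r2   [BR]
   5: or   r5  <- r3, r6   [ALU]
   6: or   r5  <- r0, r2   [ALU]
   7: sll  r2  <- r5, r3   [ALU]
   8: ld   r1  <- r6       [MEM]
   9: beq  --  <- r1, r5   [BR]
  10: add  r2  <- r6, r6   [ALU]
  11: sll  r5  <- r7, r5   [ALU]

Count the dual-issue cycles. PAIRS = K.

0. or.ALU;or.ALU @i0/i1  | pair
1. ld.MEM @i2  | no-port MEM/MUL
2. mul.MUL @i3  | RAW r2
3. beq.BR;or.ALU @i4/i5  | pair
4. or.ALU @i6  | RAW r5
5. sll.ALU;ld.MEM @i7/i8  | pair
6. beq.BR;add.ALU @i9/i10  | pair
7. sll.ALU @i11  | tail

PAIRS = 4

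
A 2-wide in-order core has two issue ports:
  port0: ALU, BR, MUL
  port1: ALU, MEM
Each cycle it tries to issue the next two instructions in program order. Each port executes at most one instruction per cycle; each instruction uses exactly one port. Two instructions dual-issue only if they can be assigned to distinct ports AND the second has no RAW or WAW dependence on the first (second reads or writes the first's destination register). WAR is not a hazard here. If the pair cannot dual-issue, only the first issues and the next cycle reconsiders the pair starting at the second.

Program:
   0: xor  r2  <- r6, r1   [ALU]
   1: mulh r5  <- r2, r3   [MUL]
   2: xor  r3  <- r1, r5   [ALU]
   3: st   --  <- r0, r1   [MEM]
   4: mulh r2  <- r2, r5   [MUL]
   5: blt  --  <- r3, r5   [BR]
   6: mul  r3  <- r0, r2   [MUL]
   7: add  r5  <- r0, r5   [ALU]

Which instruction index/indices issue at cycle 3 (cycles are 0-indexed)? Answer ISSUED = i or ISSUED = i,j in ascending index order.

0. xor.ALU @i0  | RAW r2
1. mulh.MUL @i1  | RAW r5
2. xor.ALU+st.MEM @i2,i3  | dual
3. mulh.MUL @i4  | no-port MUL/BR
4. blt.BR @i5  | no-port BR/MUL
5. mul.MUL+add.ALU @i6,i7  | dual

ISSUED = 4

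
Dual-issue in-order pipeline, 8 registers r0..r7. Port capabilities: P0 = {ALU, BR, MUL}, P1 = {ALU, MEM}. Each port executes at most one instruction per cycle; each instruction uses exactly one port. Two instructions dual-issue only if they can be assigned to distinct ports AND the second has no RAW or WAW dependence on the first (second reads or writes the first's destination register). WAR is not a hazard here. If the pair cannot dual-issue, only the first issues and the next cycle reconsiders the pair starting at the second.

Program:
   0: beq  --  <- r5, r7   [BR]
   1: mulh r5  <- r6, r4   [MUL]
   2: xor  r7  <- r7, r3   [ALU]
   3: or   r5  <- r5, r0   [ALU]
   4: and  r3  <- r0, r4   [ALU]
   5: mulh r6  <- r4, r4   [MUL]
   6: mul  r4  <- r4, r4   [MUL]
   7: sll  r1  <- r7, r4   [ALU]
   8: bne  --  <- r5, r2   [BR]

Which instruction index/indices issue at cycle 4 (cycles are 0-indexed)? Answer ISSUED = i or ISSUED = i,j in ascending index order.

ISSUED = 6

[0] i0  beq  -- no-port BR/MUL
[1] i1&i2  mulh+xor  -- 2-wide
[2] i3&i4  or+and  -- 2-wide
[3] i5  mulh  -- no-port MUL/MUL
[4] i6  mul  -- RAW r4
[5] i7&i8  sll+bne  -- 2-wide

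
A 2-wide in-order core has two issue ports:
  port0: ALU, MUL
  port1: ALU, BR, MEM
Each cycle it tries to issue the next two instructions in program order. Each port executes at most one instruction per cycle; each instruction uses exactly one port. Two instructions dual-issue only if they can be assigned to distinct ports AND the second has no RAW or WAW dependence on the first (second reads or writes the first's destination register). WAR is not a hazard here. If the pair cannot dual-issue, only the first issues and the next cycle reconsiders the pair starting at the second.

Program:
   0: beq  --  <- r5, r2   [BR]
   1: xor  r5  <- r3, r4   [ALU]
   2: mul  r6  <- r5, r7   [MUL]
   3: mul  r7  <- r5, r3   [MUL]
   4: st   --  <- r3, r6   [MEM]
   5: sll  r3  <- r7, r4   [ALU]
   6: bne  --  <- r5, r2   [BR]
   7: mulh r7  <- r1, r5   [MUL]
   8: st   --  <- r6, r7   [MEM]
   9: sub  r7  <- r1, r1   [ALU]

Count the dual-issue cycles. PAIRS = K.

PAIRS = 4

t=0 i0+i1:beq/xor ; 2-wide
t=1 i2:mul ; no-port MUL/MUL
t=2 i3+i4:mul/st ; 2-wide
t=3 i5+i6:sll/bne ; 2-wide
t=4 i7:mulh ; RAW r7
t=5 i8+i9:st/sub ; 2-wide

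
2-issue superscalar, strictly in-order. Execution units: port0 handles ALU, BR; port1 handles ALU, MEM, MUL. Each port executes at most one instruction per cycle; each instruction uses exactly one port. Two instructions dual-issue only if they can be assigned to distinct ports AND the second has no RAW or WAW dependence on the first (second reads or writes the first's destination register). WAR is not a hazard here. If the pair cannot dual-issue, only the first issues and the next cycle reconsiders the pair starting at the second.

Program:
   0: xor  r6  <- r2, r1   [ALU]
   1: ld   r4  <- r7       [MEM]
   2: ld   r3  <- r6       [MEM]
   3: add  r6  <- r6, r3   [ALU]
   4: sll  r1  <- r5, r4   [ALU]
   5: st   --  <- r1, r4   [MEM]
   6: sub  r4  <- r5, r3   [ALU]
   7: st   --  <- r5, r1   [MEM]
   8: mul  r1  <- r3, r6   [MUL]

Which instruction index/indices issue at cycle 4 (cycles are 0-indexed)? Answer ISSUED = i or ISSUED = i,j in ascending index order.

ISSUED = 7

[0] i0,i1  xor/ld  -- pair
[1] i2  ld  -- RAW r3
[2] i3,i4  add/sll  -- pair
[3] i5,i6  st/sub  -- pair
[4] i7  st  -- no-port MEM/MUL
[5] i8  mul  -- tail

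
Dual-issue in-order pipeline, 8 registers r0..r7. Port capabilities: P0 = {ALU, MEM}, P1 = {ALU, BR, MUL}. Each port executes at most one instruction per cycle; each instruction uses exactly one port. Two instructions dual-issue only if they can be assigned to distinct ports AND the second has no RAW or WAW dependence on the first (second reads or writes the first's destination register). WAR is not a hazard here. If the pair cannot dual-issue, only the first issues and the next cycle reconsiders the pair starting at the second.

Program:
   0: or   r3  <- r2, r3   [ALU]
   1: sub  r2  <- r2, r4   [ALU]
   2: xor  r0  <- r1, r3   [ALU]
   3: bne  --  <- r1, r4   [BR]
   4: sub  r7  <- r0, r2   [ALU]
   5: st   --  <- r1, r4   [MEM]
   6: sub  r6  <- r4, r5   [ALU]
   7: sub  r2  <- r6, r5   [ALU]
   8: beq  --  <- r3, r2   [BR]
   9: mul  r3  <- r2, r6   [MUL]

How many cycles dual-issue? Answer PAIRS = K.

PAIRS = 3

t=0 i0+i1:or.ALU/sub.ALU ; 2-wide
t=1 i2+i3:xor.ALU/bne.BR ; 2-wide
t=2 i4+i5:sub.ALU/st.MEM ; 2-wide
t=3 i6:sub.ALU ; RAW r6
t=4 i7:sub.ALU ; RAW r2
t=5 i8:beq.BR ; no-port BR/MUL
t=6 i9:mul.MUL ; tail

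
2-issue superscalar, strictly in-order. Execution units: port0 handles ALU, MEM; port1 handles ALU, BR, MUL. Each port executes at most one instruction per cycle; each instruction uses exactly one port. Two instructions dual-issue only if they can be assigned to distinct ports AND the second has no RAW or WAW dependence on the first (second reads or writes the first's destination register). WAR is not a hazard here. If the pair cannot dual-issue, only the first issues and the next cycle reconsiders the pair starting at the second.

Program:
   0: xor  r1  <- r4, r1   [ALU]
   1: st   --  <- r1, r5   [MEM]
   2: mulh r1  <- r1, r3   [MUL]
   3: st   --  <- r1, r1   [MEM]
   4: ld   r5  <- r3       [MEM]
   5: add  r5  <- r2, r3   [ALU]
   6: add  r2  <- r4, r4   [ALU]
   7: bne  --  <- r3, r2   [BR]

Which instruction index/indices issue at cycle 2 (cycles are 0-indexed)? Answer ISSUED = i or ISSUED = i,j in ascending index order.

0. xor @i0  | RAW r1
1. st;mulh @i1&i2  | dual
2. st @i3  | no-port MEM/MEM
3. ld @i4  | WAW r5
4. add;add @i5&i6  | dual
5. bne @i7  | tail

ISSUED = 3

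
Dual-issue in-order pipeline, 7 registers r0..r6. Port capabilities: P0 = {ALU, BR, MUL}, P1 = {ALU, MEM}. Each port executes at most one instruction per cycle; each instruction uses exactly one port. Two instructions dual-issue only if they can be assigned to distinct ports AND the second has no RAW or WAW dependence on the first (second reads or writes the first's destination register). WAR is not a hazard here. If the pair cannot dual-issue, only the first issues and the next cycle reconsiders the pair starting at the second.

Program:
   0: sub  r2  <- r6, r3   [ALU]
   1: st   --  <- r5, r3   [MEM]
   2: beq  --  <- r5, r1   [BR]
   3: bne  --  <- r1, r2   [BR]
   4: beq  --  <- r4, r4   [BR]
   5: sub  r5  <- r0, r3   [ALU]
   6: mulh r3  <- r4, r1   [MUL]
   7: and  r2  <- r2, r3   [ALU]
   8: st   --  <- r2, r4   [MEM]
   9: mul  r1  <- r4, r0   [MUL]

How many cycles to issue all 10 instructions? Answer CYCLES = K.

#0 head=0: sub/st i0&i1 pair
#1 head=2: beq i2 no-port BR/BR
#2 head=3: bne i3 no-port BR/BR
#3 head=4: beq/sub i4&i5 pair
#4 head=6: mulh i6 RAW r3
#5 head=7: and i7 RAW r2
#6 head=8: st/mul i8&i9 pair

CYCLES = 7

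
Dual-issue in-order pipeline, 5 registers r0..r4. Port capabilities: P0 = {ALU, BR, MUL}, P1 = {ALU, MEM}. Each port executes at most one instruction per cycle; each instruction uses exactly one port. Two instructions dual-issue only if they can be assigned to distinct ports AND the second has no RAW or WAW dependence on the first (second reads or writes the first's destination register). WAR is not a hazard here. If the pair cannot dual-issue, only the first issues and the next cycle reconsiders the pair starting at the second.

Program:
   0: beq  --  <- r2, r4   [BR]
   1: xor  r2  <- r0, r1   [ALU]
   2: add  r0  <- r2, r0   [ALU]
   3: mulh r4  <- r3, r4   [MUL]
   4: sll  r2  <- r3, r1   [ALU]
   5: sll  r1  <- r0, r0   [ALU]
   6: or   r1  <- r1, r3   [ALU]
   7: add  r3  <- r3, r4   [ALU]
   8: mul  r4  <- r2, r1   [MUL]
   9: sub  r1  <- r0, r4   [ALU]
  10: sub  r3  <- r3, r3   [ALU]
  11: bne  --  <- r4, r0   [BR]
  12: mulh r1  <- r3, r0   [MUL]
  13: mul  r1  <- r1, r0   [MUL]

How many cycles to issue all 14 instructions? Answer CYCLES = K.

t=0 i0/i1:beq.BR/xor.ALU ; 2-wide
t=1 i2/i3:add.ALU/mulh.MUL ; 2-wide
t=2 i4/i5:sll.ALU/sll.ALU ; 2-wide
t=3 i6/i7:or.ALU/add.ALU ; 2-wide
t=4 i8:mul.MUL ; RAW r4
t=5 i9/i10:sub.ALU/sub.ALU ; 2-wide
t=6 i11:bne.BR ; no-port BR/MUL
t=7 i12:mulh.MUL ; no-port MUL/MUL
t=8 i13:mul.MUL ; tail

CYCLES = 9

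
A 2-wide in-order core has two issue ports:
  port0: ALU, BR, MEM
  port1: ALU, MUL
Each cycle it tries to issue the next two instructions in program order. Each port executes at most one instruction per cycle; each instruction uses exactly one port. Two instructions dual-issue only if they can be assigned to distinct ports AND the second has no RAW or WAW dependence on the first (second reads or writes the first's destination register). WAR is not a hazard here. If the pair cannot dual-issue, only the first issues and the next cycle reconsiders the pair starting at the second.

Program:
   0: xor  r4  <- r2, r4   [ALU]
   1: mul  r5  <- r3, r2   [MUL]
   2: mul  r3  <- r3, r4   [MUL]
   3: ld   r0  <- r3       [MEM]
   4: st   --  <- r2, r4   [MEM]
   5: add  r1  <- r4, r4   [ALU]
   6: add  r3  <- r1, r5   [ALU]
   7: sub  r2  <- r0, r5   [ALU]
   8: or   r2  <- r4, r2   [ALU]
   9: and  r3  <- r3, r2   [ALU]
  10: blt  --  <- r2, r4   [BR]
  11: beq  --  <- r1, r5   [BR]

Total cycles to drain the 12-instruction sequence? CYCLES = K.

0. xor.ALU;mul.MUL @i0+i1  | dual
1. mul.MUL @i2  | RAW r3
2. ld.MEM @i3  | no-port MEM/MEM
3. st.MEM;add.ALU @i4+i5  | dual
4. add.ALU;sub.ALU @i6+i7  | dual
5. or.ALU @i8  | RAW r2
6. and.ALU;blt.BR @i9+i10  | dual
7. beq.BR @i11  | tail

CYCLES = 8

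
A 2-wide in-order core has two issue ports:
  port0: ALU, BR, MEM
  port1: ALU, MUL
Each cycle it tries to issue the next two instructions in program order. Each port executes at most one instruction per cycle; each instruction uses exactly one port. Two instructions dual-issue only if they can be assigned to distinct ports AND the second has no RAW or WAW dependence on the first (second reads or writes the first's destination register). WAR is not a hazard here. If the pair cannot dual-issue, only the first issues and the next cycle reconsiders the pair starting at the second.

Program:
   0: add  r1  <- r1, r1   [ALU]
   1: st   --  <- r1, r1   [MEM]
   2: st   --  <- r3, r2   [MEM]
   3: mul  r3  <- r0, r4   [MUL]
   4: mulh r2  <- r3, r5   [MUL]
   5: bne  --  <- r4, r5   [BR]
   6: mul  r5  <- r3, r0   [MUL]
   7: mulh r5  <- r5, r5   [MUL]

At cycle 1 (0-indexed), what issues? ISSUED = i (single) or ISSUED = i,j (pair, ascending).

c0: i0 add  RAW r1
c1: i1 st  no-port MEM/MEM
c2: i2&i3 st+mul  pair
c3: i4&i5 mulh+bne  pair
c4: i6 mul  no-port MUL/MUL
c5: i7 mulh  tail

ISSUED = 1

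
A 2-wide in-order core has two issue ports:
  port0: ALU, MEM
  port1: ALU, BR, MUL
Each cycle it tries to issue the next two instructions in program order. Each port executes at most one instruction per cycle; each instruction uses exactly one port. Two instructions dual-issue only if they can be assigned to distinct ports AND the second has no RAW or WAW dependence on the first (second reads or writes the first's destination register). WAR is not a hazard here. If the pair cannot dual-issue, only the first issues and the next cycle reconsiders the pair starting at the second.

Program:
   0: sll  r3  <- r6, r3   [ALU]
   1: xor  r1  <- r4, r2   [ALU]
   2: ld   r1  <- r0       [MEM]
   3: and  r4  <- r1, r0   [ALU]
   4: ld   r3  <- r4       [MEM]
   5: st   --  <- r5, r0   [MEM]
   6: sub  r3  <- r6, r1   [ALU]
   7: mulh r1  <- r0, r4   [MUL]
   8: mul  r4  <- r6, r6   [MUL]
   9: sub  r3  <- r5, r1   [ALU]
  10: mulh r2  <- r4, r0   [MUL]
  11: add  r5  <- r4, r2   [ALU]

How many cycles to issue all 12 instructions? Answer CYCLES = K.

CYCLES = 9

  cy0 -> i0,i1 (sll;xor) dual
  cy1 -> i2 (ld) RAW r1
  cy2 -> i3 (and) RAW r4
  cy3 -> i4 (ld) no-port MEM/MEM
  cy4 -> i5,i6 (st;sub) dual
  cy5 -> i7 (mulh) no-port MUL/MUL
  cy6 -> i8,i9 (mul;sub) dual
  cy7 -> i10 (mulh) RAW r2
  cy8 -> i11 (add) tail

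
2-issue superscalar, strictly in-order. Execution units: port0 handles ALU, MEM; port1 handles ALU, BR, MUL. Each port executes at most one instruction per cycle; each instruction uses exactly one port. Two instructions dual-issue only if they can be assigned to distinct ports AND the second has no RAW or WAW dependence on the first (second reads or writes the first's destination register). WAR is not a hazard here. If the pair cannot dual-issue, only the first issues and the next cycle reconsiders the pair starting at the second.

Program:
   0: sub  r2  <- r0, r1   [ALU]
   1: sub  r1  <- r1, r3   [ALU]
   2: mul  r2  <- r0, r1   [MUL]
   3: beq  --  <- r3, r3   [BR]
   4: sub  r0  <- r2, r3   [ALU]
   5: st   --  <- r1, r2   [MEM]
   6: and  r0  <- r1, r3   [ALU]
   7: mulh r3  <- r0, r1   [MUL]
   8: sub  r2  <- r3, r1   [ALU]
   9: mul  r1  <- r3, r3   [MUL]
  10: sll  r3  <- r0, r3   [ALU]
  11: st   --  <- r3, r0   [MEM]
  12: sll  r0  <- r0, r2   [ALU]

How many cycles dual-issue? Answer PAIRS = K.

PAIRS = 5

#0 head=0: sub+sub i0&i1 pair
#1 head=2: mul i2 no-port MUL/BR
#2 head=3: beq+sub i3&i4 pair
#3 head=5: st+and i5&i6 pair
#4 head=7: mulh i7 RAW r3
#5 head=8: sub+mul i8&i9 pair
#6 head=10: sll i10 RAW r3
#7 head=11: st+sll i11&i12 pair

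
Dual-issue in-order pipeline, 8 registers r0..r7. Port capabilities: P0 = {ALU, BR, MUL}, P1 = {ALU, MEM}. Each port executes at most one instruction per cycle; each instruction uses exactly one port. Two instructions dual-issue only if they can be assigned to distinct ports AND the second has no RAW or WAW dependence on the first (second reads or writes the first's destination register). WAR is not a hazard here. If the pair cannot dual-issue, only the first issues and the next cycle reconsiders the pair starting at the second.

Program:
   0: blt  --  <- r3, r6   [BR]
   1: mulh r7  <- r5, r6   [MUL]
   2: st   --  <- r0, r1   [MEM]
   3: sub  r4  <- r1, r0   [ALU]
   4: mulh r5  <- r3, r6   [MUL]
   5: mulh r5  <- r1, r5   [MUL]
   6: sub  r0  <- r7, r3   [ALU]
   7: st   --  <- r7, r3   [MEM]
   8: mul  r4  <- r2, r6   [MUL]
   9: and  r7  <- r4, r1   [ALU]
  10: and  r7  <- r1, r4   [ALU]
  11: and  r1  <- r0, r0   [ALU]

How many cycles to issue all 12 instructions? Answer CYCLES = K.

CYCLES = 7

0. blt @i0  | no-port BR/MUL
1. mulh+st @i1/i2  | pair
2. sub+mulh @i3/i4  | pair
3. mulh+sub @i5/i6  | pair
4. st+mul @i7/i8  | pair
5. and @i9  | WAW r7
6. and+and @i10/i11  | pair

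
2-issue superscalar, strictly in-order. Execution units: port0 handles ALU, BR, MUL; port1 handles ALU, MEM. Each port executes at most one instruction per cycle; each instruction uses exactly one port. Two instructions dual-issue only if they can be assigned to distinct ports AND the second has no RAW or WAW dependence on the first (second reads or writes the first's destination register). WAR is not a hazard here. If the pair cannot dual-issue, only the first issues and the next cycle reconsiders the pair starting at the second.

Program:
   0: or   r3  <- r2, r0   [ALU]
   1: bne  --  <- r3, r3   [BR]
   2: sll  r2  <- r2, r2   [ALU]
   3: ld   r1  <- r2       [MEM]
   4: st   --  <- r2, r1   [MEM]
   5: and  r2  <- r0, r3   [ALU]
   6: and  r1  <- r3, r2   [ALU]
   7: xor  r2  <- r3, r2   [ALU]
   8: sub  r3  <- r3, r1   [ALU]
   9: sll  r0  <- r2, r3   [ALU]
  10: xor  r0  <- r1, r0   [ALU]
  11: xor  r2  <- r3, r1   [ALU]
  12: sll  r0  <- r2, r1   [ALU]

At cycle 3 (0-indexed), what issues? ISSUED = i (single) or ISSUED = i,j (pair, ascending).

ISSUED = 4,5

0. or.ALU @i0  | RAW r3
1. bne.BR+sll.ALU @i1&i2  | pair
2. ld.MEM @i3  | no-port MEM/MEM
3. st.MEM+and.ALU @i4&i5  | pair
4. and.ALU+xor.ALU @i6&i7  | pair
5. sub.ALU @i8  | RAW r3
6. sll.ALU @i9  | RAW+WAW r0
7. xor.ALU+xor.ALU @i10&i11  | pair
8. sll.ALU @i12  | tail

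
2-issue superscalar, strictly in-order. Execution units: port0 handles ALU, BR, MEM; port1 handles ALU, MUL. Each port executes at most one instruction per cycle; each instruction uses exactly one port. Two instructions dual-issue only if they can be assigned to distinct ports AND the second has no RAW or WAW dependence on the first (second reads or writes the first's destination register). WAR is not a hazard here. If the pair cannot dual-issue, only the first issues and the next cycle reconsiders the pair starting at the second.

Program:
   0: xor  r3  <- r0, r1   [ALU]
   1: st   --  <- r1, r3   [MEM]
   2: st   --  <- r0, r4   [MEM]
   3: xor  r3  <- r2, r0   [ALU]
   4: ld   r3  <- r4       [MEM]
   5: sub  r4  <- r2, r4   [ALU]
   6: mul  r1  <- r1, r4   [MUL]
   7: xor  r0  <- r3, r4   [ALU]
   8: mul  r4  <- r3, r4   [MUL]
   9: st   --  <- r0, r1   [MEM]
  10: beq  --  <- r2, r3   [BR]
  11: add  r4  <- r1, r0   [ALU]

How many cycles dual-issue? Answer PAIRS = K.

  cy0 -> i0 (xor) RAW r3
  cy1 -> i1 (st) no-port MEM/MEM
  cy2 -> i2/i3 (st xor) dual
  cy3 -> i4/i5 (ld sub) dual
  cy4 -> i6/i7 (mul xor) dual
  cy5 -> i8/i9 (mul st) dual
  cy6 -> i10/i11 (beq add) dual

PAIRS = 5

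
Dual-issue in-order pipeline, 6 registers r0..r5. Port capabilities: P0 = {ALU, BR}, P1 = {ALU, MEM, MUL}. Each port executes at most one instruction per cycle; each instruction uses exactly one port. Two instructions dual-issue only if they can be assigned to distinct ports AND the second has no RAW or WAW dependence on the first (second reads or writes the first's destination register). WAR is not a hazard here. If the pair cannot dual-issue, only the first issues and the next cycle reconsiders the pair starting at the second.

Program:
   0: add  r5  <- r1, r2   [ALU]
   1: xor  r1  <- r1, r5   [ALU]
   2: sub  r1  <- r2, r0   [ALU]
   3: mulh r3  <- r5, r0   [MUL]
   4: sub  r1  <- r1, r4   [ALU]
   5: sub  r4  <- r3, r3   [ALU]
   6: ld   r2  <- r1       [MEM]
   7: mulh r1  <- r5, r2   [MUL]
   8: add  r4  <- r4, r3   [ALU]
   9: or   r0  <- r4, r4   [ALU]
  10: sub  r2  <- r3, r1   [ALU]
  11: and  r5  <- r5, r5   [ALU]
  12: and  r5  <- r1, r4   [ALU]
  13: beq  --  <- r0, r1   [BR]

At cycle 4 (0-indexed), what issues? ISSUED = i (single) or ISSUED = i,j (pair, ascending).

0. add.ALU @i0  | RAW r5
1. xor.ALU @i1  | WAW r1
2. sub.ALU/mulh.MUL @i2/i3  | dual
3. sub.ALU/sub.ALU @i4/i5  | dual
4. ld.MEM @i6  | no-port MEM/MUL
5. mulh.MUL/add.ALU @i7/i8  | dual
6. or.ALU/sub.ALU @i9/i10  | dual
7. and.ALU @i11  | WAW r5
8. and.ALU/beq.BR @i12/i13  | dual

ISSUED = 6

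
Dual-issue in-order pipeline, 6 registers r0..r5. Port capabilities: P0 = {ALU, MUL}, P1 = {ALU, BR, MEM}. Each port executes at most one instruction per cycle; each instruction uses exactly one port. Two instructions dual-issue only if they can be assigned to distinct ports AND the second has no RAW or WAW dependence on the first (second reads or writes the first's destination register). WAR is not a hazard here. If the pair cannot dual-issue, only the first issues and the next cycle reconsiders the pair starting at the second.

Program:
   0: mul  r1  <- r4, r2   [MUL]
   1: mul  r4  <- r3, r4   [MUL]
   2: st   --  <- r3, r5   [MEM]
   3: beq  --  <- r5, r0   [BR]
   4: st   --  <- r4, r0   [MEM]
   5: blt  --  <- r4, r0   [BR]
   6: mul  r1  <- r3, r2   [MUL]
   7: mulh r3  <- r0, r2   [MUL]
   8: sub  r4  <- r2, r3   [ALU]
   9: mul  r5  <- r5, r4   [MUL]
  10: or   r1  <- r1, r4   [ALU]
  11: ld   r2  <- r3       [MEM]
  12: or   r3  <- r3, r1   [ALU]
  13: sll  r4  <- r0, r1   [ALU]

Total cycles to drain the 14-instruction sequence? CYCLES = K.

c0: i0 mul.MUL  no-port MUL/MUL
c1: i1+i2 mul.MUL;st.MEM  2-wide
c2: i3 beq.BR  no-port BR/MEM
c3: i4 st.MEM  no-port MEM/BR
c4: i5+i6 blt.BR;mul.MUL  2-wide
c5: i7 mulh.MUL  RAW r3
c6: i8 sub.ALU  RAW r4
c7: i9+i10 mul.MUL;or.ALU  2-wide
c8: i11+i12 ld.MEM;or.ALU  2-wide
c9: i13 sll.ALU  tail

CYCLES = 10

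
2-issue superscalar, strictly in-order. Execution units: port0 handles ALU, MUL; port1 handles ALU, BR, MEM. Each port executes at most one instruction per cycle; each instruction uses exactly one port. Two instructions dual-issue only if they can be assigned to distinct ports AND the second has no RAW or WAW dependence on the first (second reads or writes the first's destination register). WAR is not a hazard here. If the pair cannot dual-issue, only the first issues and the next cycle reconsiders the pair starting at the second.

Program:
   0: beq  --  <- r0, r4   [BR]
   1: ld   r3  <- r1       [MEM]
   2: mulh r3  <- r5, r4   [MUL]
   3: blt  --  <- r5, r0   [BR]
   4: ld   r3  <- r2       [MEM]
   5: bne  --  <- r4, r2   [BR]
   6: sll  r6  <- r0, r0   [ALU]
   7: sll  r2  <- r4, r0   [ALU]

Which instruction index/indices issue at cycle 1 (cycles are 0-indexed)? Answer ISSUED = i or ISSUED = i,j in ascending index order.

  cy0 -> i0 (beq) no-port BR/MEM
  cy1 -> i1 (ld) WAW r3
  cy2 -> i2,i3 (mulh/blt) dual
  cy3 -> i4 (ld) no-port MEM/BR
  cy4 -> i5,i6 (bne/sll) dual
  cy5 -> i7 (sll) tail

ISSUED = 1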